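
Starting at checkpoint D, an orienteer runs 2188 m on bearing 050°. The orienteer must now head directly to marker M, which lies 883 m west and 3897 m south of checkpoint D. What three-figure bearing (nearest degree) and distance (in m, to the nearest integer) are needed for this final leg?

Leg 1 (050°, 2188 m): east 2188 sin 50° = 1676.11, north 2188 cos 50° = 1406.42
Current position: (1676.11, 1406.42). Target: (-883, -3897). Remaining: Δeast = -2559.11, Δnorth = -5303.42.
Bearing = atan2(-2559.11, -5303.42) mod 360° = 205.76°; distance = √((-2559.11)² + (-5303.42)²) = 5888.572 m.

206°, 5889 m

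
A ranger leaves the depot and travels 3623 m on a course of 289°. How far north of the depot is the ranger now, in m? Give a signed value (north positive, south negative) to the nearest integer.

Leg 1 (289°, 3623 m): east 3623 sin 289° = -3425.61, north 3623 cos 289° = 1179.53
Net north component: 1179.53 m.

1180 m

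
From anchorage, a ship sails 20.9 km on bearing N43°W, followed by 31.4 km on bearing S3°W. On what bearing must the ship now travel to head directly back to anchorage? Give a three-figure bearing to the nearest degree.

045°

Leg 1 (N43°W, 20.9 km): east 20.9 sin 317° = -14.25, north 20.9 cos 317° = 15.29
Leg 2 (S3°W, 31.4 km): east 31.4 sin 183° = -1.64, north 31.4 cos 183° = -31.36
Net displacement: -15.90 east, -16.07 north. Direction back to start is (15.90, 16.07): bearing = atan2(15.90, 16.07) mod 360° = 44.69° ≈ 045°.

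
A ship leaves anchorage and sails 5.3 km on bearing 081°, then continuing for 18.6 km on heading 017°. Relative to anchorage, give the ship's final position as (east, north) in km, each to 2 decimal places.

(10.67, 18.62)

Leg 1 (081°, 5.3 km): east 5.3 sin 81° = 5.23, north 5.3 cos 81° = 0.83
Leg 2 (017°, 18.6 km): east 18.6 sin 17° = 5.44, north 18.6 cos 17° = 17.79
Summing: 10.67 km east, 18.62 km north → (10.67, 18.62).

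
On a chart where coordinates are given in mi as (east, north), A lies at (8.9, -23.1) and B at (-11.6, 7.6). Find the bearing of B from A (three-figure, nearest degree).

326°

Δeast = -11.6 − 8.9 = -20.50; Δnorth = 7.6 − -23.1 = 30.70.
Bearing = atan2(Δeast, Δnorth) mod 360° = 326.27° ≈ 326°.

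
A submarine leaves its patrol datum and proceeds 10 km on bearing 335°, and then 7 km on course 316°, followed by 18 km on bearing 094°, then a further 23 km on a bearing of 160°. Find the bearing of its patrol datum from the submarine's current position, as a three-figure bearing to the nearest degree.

Leg 1 (335°, 10 km): east 10 sin 335° = -4.23, north 10 cos 335° = 9.06
Leg 2 (316°, 7 km): east 7 sin 316° = -4.86, north 7 cos 316° = 5.04
Leg 3 (094°, 18 km): east 18 sin 94° = 17.96, north 18 cos 94° = -1.26
Leg 4 (160°, 23 km): east 23 sin 160° = 7.87, north 23 cos 160° = -21.61
Net displacement: 16.73 east, -8.77 north. Direction back to start is (-16.73, 8.77): bearing = atan2(-16.73, 8.77) mod 360° = 297.66° ≈ 298°.

298°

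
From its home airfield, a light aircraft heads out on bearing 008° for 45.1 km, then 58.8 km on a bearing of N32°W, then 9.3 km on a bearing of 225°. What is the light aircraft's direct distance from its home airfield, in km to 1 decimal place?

Leg 1 (008°, 45.1 km): east 45.1 sin 8° = 6.28, north 45.1 cos 8° = 44.66
Leg 2 (N32°W, 58.8 km): east 58.8 sin 328° = -31.16, north 58.8 cos 328° = 49.87
Leg 3 (225°, 9.3 km): east 9.3 sin 225° = -6.58, north 9.3 cos 225° = -6.58
Net: -31.46 east, 87.95 north. Distance = √((-31.46)² + (87.95)²) = 93.407 km.

93.4 km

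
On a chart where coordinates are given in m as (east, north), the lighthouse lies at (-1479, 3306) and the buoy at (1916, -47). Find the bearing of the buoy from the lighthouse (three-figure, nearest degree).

Δeast = 1916 − -1479 = 3395.00; Δnorth = -47 − 3306 = -3353.00.
Bearing = atan2(Δeast, Δnorth) mod 360° = 134.64° ≈ 135°.

135°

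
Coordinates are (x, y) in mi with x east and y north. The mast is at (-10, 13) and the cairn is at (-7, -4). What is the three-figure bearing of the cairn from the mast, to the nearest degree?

Δeast = -7 − -10 = 3.00; Δnorth = -4 − 13 = -17.00.
Bearing = atan2(Δeast, Δnorth) mod 360° = 169.99° ≈ 170°.

170°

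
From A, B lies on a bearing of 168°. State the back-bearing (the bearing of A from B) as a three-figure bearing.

Back-bearing = 168° + 180° = 348°.

348°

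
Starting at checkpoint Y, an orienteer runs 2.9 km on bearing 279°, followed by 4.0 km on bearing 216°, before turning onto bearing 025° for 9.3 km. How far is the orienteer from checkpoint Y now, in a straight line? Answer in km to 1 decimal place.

5.8 km

Leg 1 (279°, 2.9 km): east 2.9 sin 279° = -2.86, north 2.9 cos 279° = 0.45
Leg 2 (216°, 4.0 km): east 4.0 sin 216° = -2.35, north 4.0 cos 216° = -3.24
Leg 3 (025°, 9.3 km): east 9.3 sin 25° = 3.93, north 9.3 cos 25° = 8.43
Net: -1.29 east, 5.65 north. Distance = √((-1.29)² + (5.65)²) = 5.791 km.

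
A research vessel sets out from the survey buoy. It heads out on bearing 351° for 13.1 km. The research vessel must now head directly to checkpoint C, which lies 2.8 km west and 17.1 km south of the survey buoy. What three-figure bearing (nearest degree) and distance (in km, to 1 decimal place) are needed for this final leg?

181°, 30.0 km

Leg 1 (351°, 13.1 km): east 13.1 sin 351° = -2.05, north 13.1 cos 351° = 12.94
Current position: (-2.05, 12.94). Target: (-2.8, -17.1). Remaining: Δeast = -0.75, Δnorth = -30.04.
Bearing = atan2(-0.75, -30.04) mod 360° = 181.43°; distance = √((-0.75)² + (-30.04)²) = 30.048 km.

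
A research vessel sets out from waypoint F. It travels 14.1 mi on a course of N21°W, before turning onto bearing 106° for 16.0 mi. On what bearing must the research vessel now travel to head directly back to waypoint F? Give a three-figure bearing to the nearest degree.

Leg 1 (N21°W, 14.1 mi): east 14.1 sin 339° = -5.05, north 14.1 cos 339° = 13.16
Leg 2 (106°, 16.0 mi): east 16.0 sin 106° = 15.38, north 16.0 cos 106° = -4.41
Net displacement: 10.33 east, 8.75 north. Direction back to start is (-10.33, -8.75): bearing = atan2(-10.33, -8.75) mod 360° = 229.72° ≈ 230°.

230°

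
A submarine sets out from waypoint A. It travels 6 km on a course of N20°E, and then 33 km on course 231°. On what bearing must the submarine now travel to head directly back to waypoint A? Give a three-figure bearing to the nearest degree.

Leg 1 (N20°E, 6 km): east 6 sin 20° = 2.05, north 6 cos 20° = 5.64
Leg 2 (231°, 33 km): east 33 sin 231° = -25.65, north 33 cos 231° = -20.77
Net displacement: -23.59 east, -15.13 north. Direction back to start is (23.59, 15.13): bearing = atan2(23.59, 15.13) mod 360° = 57.33° ≈ 057°.

057°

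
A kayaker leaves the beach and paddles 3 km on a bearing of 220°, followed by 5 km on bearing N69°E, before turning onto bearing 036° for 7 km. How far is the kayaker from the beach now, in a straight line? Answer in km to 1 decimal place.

8.6 km

Leg 1 (220°, 3 km): east 3 sin 220° = -1.93, north 3 cos 220° = -2.30
Leg 2 (N69°E, 5 km): east 5 sin 69° = 4.67, north 5 cos 69° = 1.79
Leg 3 (036°, 7 km): east 7 sin 36° = 4.11, north 7 cos 36° = 5.66
Net: 6.85 east, 5.16 north. Distance = √((6.85)² + (5.16)²) = 8.577 km.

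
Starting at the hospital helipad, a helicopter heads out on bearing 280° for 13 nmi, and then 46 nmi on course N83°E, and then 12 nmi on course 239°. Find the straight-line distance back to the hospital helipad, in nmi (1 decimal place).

Leg 1 (280°, 13 nmi): east 13 sin 280° = -12.80, north 13 cos 280° = 2.26
Leg 2 (N83°E, 46 nmi): east 46 sin 83° = 45.66, north 46 cos 83° = 5.61
Leg 3 (239°, 12 nmi): east 12 sin 239° = -10.29, north 12 cos 239° = -6.18
Net: 22.57 east, 1.68 north. Distance = √((22.57)² + (1.68)²) = 22.631 nmi.

22.6 nmi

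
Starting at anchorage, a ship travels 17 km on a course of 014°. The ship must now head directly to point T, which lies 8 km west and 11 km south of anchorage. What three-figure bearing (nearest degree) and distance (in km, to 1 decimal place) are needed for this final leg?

204°, 30.0 km

Leg 1 (014°, 17 km): east 17 sin 14° = 4.11, north 17 cos 14° = 16.50
Current position: (4.11, 16.50). Target: (-8, -11). Remaining: Δeast = -12.11, Δnorth = -27.50.
Bearing = atan2(-12.11, -27.50) mod 360° = 203.78°; distance = √((-12.11)² + (-27.50)²) = 30.045 km.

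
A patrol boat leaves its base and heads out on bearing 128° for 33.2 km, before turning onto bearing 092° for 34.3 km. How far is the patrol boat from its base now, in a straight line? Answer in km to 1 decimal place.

64.2 km

Leg 1 (128°, 33.2 km): east 33.2 sin 128° = 26.16, north 33.2 cos 128° = -20.44
Leg 2 (092°, 34.3 km): east 34.3 sin 92° = 34.28, north 34.3 cos 92° = -1.20
Net: 60.44 east, -21.64 north. Distance = √((60.44)² + (-21.64)²) = 64.197 km.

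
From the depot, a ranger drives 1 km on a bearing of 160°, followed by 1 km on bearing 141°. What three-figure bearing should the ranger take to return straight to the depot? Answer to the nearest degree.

330°

Leg 1 (160°, 1 km): east 1 sin 160° = 0.34, north 1 cos 160° = -0.94
Leg 2 (141°, 1 km): east 1 sin 141° = 0.63, north 1 cos 141° = -0.78
Net displacement: 0.97 east, -1.72 north. Direction back to start is (-0.97, 1.72): bearing = atan2(-0.97, 1.72) mod 360° = 330.50° ≈ 330°.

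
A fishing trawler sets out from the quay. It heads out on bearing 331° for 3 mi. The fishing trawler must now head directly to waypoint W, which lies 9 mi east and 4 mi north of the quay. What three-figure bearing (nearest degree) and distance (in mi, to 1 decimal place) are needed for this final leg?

083°, 10.5 mi

Leg 1 (331°, 3 mi): east 3 sin 331° = -1.45, north 3 cos 331° = 2.62
Current position: (-1.45, 2.62). Target: (9, 4). Remaining: Δeast = 10.45, Δnorth = 1.38.
Bearing = atan2(10.45, 1.38) mod 360° = 82.50°; distance = √((10.45)² + (1.38)²) = 10.545 mi.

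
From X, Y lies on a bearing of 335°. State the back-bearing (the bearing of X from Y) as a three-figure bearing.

155°

Back-bearing = 335° − 180° = 155°.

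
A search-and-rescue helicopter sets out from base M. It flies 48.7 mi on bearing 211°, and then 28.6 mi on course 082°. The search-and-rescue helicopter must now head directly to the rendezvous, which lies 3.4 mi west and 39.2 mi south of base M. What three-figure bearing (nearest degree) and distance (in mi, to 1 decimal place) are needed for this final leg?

258°, 6.8 mi

Leg 1 (211°, 48.7 mi): east 48.7 sin 211° = -25.08, north 48.7 cos 211° = -41.74
Leg 2 (082°, 28.6 mi): east 28.6 sin 82° = 28.32, north 28.6 cos 82° = 3.98
Current position: (3.24, -37.76). Target: (-3.4, -39.2). Remaining: Δeast = -6.64, Δnorth = -1.44.
Bearing = atan2(-6.64, -1.44) mod 360° = 257.79°; distance = √((-6.64)² + (-1.44)²) = 6.793 mi.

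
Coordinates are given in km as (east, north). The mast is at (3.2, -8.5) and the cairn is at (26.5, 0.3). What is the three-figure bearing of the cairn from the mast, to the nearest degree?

Δeast = 26.5 − 3.2 = 23.30; Δnorth = 0.3 − -8.5 = 8.80.
Bearing = atan2(Δeast, Δnorth) mod 360° = 69.31° ≈ 069°.

069°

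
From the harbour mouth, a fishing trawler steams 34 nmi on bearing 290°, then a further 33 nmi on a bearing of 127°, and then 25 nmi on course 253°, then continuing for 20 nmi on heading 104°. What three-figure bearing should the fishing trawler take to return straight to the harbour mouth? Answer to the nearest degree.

Leg 1 (290°, 34 nmi): east 34 sin 290° = -31.95, north 34 cos 290° = 11.63
Leg 2 (127°, 33 nmi): east 33 sin 127° = 26.35, north 33 cos 127° = -19.86
Leg 3 (253°, 25 nmi): east 25 sin 253° = -23.91, north 25 cos 253° = -7.31
Leg 4 (104°, 20 nmi): east 20 sin 104° = 19.41, north 20 cos 104° = -4.84
Net displacement: -10.10 east, -20.38 north. Direction back to start is (10.10, 20.38): bearing = atan2(10.10, 20.38) mod 360° = 26.36° ≈ 026°.

026°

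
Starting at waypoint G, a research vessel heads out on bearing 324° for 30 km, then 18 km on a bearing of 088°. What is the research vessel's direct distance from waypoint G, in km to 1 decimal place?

Leg 1 (324°, 30 km): east 30 sin 324° = -17.63, north 30 cos 324° = 24.27
Leg 2 (088°, 18 km): east 18 sin 88° = 17.99, north 18 cos 88° = 0.63
Net: 0.36 east, 24.90 north. Distance = √((0.36)² + (24.90)²) = 24.901 km.

24.9 km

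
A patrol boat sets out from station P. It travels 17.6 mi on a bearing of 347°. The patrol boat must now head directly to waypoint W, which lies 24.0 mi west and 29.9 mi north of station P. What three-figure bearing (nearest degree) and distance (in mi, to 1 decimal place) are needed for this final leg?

Leg 1 (347°, 17.6 mi): east 17.6 sin 347° = -3.96, north 17.6 cos 347° = 17.15
Current position: (-3.96, 17.15). Target: (-24.0, 29.9). Remaining: Δeast = -20.04, Δnorth = 12.75.
Bearing = atan2(-20.04, 12.75) mod 360° = 302.47°; distance = √((-20.04)² + (12.75)²) = 23.753 mi.

302°, 23.8 mi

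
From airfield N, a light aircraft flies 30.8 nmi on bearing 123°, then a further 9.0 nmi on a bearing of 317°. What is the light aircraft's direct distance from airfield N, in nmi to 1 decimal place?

Leg 1 (123°, 30.8 nmi): east 30.8 sin 123° = 25.83, north 30.8 cos 123° = -16.77
Leg 2 (317°, 9.0 nmi): east 9.0 sin 317° = -6.14, north 9.0 cos 317° = 6.58
Net: 19.69 east, -10.19 north. Distance = √((19.69)² + (-10.19)²) = 22.174 nmi.

22.2 nmi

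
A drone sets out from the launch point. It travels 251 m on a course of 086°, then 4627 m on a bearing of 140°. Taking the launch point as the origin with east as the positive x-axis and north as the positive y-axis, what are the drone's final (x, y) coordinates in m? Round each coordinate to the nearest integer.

Leg 1 (086°, 251 m): east 251 sin 86° = 250.39, north 251 cos 86° = 17.51
Leg 2 (140°, 4627 m): east 4627 sin 140° = 2974.18, north 4627 cos 140° = -3544.49
Summing: 3224.57 m east, -3526.98 m north → (3225, -3527).

(3225, -3527)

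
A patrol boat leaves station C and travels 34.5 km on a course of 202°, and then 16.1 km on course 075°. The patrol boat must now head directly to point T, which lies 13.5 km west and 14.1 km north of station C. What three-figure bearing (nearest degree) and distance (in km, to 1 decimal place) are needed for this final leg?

Leg 1 (202°, 34.5 km): east 34.5 sin 202° = -12.92, north 34.5 cos 202° = -31.99
Leg 2 (075°, 16.1 km): east 16.1 sin 75° = 15.55, north 16.1 cos 75° = 4.17
Current position: (2.63, -27.82). Target: (-13.5, 14.1). Remaining: Δeast = -16.13, Δnorth = 41.92.
Bearing = atan2(-16.13, 41.92) mod 360° = 338.96°; distance = √((-16.13)² + (41.92)²) = 44.916 km.

339°, 44.9 km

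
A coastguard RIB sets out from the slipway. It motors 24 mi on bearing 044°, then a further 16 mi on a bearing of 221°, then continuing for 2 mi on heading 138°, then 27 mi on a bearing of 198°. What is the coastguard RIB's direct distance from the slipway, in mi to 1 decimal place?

22.0 mi

Leg 1 (044°, 24 mi): east 24 sin 44° = 16.67, north 24 cos 44° = 17.26
Leg 2 (221°, 16 mi): east 16 sin 221° = -10.50, north 16 cos 221° = -12.08
Leg 3 (138°, 2 mi): east 2 sin 138° = 1.34, north 2 cos 138° = -1.49
Leg 4 (198°, 27 mi): east 27 sin 198° = -8.34, north 27 cos 198° = -25.68
Net: -0.83 east, -21.98 north. Distance = √((-0.83)² + (-21.98)²) = 21.992 mi.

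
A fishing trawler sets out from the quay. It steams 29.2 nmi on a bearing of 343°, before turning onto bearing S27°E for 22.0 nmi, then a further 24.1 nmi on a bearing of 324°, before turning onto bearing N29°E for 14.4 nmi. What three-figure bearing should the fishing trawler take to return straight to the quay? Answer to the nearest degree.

Leg 1 (343°, 29.2 nmi): east 29.2 sin 343° = -8.54, north 29.2 cos 343° = 27.92
Leg 2 (S27°E, 22.0 nmi): east 22.0 sin 153° = 9.99, north 22.0 cos 153° = -19.60
Leg 3 (324°, 24.1 nmi): east 24.1 sin 324° = -14.17, north 24.1 cos 324° = 19.50
Leg 4 (N29°E, 14.4 nmi): east 14.4 sin 29° = 6.98, north 14.4 cos 29° = 12.59
Net displacement: -5.73 east, 40.41 north. Direction back to start is (5.73, -40.41): bearing = atan2(5.73, -40.41) mod 360° = 171.92° ≈ 172°.

172°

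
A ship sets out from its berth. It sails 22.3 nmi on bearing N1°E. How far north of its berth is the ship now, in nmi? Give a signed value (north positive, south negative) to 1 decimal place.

Leg 1 (N1°E, 22.3 nmi): east 22.3 sin 1° = 0.39, north 22.3 cos 1° = 22.30
Net north component: 22.30 nmi.

22.3 nmi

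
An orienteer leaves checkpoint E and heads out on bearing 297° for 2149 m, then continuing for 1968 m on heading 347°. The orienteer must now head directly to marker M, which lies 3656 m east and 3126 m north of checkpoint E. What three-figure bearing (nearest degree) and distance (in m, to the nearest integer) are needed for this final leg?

088°, 6018 m

Leg 1 (297°, 2149 m): east 2149 sin 297° = -1914.77, north 2149 cos 297° = 975.63
Leg 2 (347°, 1968 m): east 1968 sin 347° = -442.70, north 1968 cos 347° = 1917.56
Current position: (-2357.48, 2893.19). Target: (3656, 3126). Remaining: Δeast = 6013.48, Δnorth = 232.81.
Bearing = atan2(6013.48, 232.81) mod 360° = 87.78°; distance = √((6013.48)² + (232.81)²) = 6017.982 m.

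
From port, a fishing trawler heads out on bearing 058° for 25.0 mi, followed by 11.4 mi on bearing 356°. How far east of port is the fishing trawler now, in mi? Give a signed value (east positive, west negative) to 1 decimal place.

20.4 mi

Leg 1 (058°, 25.0 mi): east 25.0 sin 58° = 21.20, north 25.0 cos 58° = 13.25
Leg 2 (356°, 11.4 mi): east 11.4 sin 356° = -0.80, north 11.4 cos 356° = 11.37
Net east component: 20.41 mi.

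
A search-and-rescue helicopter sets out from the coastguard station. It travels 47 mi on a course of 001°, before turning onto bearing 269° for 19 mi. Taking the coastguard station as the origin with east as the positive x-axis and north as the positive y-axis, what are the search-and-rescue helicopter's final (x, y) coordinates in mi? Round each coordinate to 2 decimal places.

Leg 1 (001°, 47 mi): east 47 sin 1° = 0.82, north 47 cos 1° = 46.99
Leg 2 (269°, 19 mi): east 19 sin 269° = -19.00, north 19 cos 269° = -0.33
Summing: -18.18 mi east, 46.66 mi north → (-18.18, 46.66).

(-18.18, 46.66)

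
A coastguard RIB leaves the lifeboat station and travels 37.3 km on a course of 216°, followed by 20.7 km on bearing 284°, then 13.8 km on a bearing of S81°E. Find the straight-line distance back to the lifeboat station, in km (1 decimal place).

Leg 1 (216°, 37.3 km): east 37.3 sin 216° = -21.92, north 37.3 cos 216° = -30.18
Leg 2 (284°, 20.7 km): east 20.7 sin 284° = -20.09, north 20.7 cos 284° = 5.01
Leg 3 (S81°E, 13.8 km): east 13.8 sin 99° = 13.63, north 13.8 cos 99° = -2.16
Net: -28.38 east, -27.33 north. Distance = √((-28.38)² + (-27.33)²) = 39.398 km.

39.4 km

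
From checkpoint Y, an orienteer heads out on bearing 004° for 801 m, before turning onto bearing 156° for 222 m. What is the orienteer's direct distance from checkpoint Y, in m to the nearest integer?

614 m

Leg 1 (004°, 801 m): east 801 sin 4° = 55.87, north 801 cos 4° = 799.05
Leg 2 (156°, 222 m): east 222 sin 156° = 90.30, north 222 cos 156° = -202.81
Net: 146.17 east, 596.24 north. Distance = √((146.17)² + (596.24)²) = 613.897 m.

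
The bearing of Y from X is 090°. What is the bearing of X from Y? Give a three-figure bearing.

Back-bearing = 090° + 180° = 270°.

270°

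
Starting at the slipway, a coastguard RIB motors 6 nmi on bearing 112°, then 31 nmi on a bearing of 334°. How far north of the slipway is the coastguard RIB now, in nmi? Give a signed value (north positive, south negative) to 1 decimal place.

25.6 nmi

Leg 1 (112°, 6 nmi): east 6 sin 112° = 5.56, north 6 cos 112° = -2.25
Leg 2 (334°, 31 nmi): east 31 sin 334° = -13.59, north 31 cos 334° = 27.86
Net north component: 25.61 nmi.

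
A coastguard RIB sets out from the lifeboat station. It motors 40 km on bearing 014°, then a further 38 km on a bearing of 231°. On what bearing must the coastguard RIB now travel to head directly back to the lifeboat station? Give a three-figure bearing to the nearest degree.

Leg 1 (014°, 40 km): east 40 sin 14° = 9.68, north 40 cos 14° = 38.81
Leg 2 (231°, 38 km): east 38 sin 231° = -29.53, north 38 cos 231° = -23.91
Net displacement: -19.85 east, 14.90 north. Direction back to start is (19.85, -14.90): bearing = atan2(19.85, -14.90) mod 360° = 126.88° ≈ 127°.

127°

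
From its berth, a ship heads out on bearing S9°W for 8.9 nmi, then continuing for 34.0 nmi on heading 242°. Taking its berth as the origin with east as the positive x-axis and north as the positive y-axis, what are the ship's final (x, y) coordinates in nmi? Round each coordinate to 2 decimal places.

Leg 1 (S9°W, 8.9 nmi): east 8.9 sin 189° = -1.39, north 8.9 cos 189° = -8.79
Leg 2 (242°, 34.0 nmi): east 34.0 sin 242° = -30.02, north 34.0 cos 242° = -15.96
Summing: -31.41 nmi east, -24.75 nmi north → (-31.41, -24.75).

(-31.41, -24.75)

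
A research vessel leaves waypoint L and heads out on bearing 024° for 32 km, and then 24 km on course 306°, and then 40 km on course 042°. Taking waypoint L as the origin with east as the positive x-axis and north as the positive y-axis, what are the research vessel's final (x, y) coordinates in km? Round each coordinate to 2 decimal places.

Leg 1 (024°, 32 km): east 32 sin 24° = 13.02, north 32 cos 24° = 29.23
Leg 2 (306°, 24 km): east 24 sin 306° = -19.42, north 24 cos 306° = 14.11
Leg 3 (042°, 40 km): east 40 sin 42° = 26.77, north 40 cos 42° = 29.73
Summing: 20.36 km east, 73.07 km north → (20.36, 73.07).

(20.36, 73.07)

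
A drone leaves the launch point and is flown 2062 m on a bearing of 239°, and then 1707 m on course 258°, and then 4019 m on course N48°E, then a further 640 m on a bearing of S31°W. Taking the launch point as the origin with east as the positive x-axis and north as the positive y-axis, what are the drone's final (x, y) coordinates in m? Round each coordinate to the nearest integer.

Leg 1 (239°, 2062 m): east 2062 sin 239° = -1767.48, north 2062 cos 239° = -1062.01
Leg 2 (258°, 1707 m): east 1707 sin 258° = -1669.70, north 1707 cos 258° = -354.91
Leg 3 (N48°E, 4019 m): east 4019 sin 48° = 2986.70, north 4019 cos 48° = 2689.24
Leg 4 (S31°W, 640 m): east 640 sin 211° = -329.62, north 640 cos 211° = -548.59
Summing: -780.10 m east, 723.74 m north → (-780, 724).

(-780, 724)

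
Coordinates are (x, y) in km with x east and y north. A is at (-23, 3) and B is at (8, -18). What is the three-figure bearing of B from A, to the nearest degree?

Δeast = 8 − -23 = 31.00; Δnorth = -18 − 3 = -21.00.
Bearing = atan2(Δeast, Δnorth) mod 360° = 124.11° ≈ 124°.

124°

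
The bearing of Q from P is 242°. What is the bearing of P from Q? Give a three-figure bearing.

062°

Back-bearing = 242° − 180° = 062°.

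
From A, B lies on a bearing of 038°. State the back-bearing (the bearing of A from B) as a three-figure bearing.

Back-bearing = 038° + 180° = 218°.

218°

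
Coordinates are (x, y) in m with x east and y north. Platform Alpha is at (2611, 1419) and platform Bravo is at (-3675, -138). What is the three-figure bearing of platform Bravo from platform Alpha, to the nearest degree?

Δeast = -3675 − 2611 = -6286.00; Δnorth = -138 − 1419 = -1557.00.
Bearing = atan2(Δeast, Δnorth) mod 360° = 256.09° ≈ 256°.

256°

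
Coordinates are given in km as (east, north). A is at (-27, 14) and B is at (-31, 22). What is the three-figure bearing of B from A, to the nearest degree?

333°

Δeast = -31 − -27 = -4.00; Δnorth = 22 − 14 = 8.00.
Bearing = atan2(Δeast, Δnorth) mod 360° = 333.43° ≈ 333°.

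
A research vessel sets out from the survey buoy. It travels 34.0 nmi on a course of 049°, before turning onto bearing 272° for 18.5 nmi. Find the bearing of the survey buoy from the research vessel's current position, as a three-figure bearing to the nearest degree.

197°

Leg 1 (049°, 34.0 nmi): east 34.0 sin 49° = 25.66, north 34.0 cos 49° = 22.31
Leg 2 (272°, 18.5 nmi): east 18.5 sin 272° = -18.49, north 18.5 cos 272° = 0.65
Net displacement: 7.17 east, 22.95 north. Direction back to start is (-7.17, -22.95): bearing = atan2(-7.17, -22.95) mod 360° = 197.35° ≈ 197°.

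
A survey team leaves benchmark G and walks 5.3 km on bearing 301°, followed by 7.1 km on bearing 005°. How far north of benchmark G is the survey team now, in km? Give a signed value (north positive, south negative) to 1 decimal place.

Leg 1 (301°, 5.3 km): east 5.3 sin 301° = -4.54, north 5.3 cos 301° = 2.73
Leg 2 (005°, 7.1 km): east 7.1 sin 5° = 0.62, north 7.1 cos 5° = 7.07
Net north component: 9.80 km.

9.8 km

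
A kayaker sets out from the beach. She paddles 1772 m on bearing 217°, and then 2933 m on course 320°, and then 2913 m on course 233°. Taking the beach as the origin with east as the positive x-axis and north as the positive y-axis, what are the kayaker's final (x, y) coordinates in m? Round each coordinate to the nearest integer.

(-5278, -921)

Leg 1 (217°, 1772 m): east 1772 sin 217° = -1066.42, north 1772 cos 217° = -1415.18
Leg 2 (320°, 2933 m): east 2933 sin 320° = -1885.30, north 2933 cos 320° = 2246.81
Leg 3 (233°, 2913 m): east 2913 sin 233° = -2326.43, north 2913 cos 233° = -1753.09
Summing: -5278.14 m east, -921.46 m north → (-5278, -921).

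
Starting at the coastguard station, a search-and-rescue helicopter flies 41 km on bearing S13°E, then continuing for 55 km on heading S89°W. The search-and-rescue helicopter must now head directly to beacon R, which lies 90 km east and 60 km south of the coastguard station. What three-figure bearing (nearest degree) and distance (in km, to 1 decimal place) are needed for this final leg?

Leg 1 (S13°E, 41 km): east 41 sin 167° = 9.22, north 41 cos 167° = -39.95
Leg 2 (S89°W, 55 km): east 55 sin 269° = -54.99, north 55 cos 269° = -0.96
Current position: (-45.77, -40.91). Target: (90, -60). Remaining: Δeast = 135.77, Δnorth = -19.09.
Bearing = atan2(135.77, -19.09) mod 360° = 98.00°; distance = √((135.77)² + (-19.09)²) = 137.104 km.

098°, 137.1 km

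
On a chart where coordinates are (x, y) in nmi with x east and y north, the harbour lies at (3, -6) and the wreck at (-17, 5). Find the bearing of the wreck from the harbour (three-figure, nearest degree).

299°

Δeast = -17 − 3 = -20.00; Δnorth = 5 − -6 = 11.00.
Bearing = atan2(Δeast, Δnorth) mod 360° = 298.81° ≈ 299°.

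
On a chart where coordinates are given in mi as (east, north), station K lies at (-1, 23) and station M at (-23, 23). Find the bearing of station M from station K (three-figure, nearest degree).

270°

Δeast = -23 − -1 = -22.00; Δnorth = 23 − 23 = 0.00.
Bearing = atan2(Δeast, Δnorth) mod 360° = 270.00° ≈ 270°.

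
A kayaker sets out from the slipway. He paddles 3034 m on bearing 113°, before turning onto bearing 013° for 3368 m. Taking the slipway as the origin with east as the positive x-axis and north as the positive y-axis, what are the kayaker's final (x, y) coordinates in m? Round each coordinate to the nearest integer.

Leg 1 (113°, 3034 m): east 3034 sin 113° = 2792.81, north 3034 cos 113° = -1185.48
Leg 2 (013°, 3368 m): east 3368 sin 13° = 757.64, north 3368 cos 13° = 3281.68
Summing: 3550.45 m east, 2096.20 m north → (3550, 2096).

(3550, 2096)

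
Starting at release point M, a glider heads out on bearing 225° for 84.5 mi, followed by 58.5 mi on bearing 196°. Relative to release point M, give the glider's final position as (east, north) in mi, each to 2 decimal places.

(-75.88, -115.98)

Leg 1 (225°, 84.5 mi): east 84.5 sin 225° = -59.75, north 84.5 cos 225° = -59.75
Leg 2 (196°, 58.5 mi): east 58.5 sin 196° = -16.12, north 58.5 cos 196° = -56.23
Summing: -75.88 mi east, -115.98 mi north → (-75.88, -115.98).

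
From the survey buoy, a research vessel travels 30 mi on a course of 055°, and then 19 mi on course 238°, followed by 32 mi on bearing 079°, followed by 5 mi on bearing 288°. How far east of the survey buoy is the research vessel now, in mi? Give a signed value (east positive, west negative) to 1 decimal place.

35.1 mi

Leg 1 (055°, 30 mi): east 30 sin 55° = 24.57, north 30 cos 55° = 17.21
Leg 2 (238°, 19 mi): east 19 sin 238° = -16.11, north 19 cos 238° = -10.07
Leg 3 (079°, 32 mi): east 32 sin 79° = 31.41, north 32 cos 79° = 6.11
Leg 4 (288°, 5 mi): east 5 sin 288° = -4.76, north 5 cos 288° = 1.55
Net east component: 35.12 mi.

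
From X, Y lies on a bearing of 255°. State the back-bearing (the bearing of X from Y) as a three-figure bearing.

Back-bearing = 255° − 180° = 075°.

075°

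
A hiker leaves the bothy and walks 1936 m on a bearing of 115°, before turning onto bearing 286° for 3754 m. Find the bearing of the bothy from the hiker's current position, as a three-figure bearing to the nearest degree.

Leg 1 (115°, 1936 m): east 1936 sin 115° = 1754.61, north 1936 cos 115° = -818.19
Leg 2 (286°, 3754 m): east 3754 sin 286° = -3608.58, north 3754 cos 286° = 1034.74
Net displacement: -1853.96 east, 216.55 north. Direction back to start is (1853.96, -216.55): bearing = atan2(1853.96, -216.55) mod 360° = 96.66° ≈ 097°.

097°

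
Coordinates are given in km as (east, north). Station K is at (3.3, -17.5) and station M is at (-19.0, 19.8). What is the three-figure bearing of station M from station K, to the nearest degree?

329°

Δeast = -19.0 − 3.3 = -22.30; Δnorth = 19.8 − -17.5 = 37.30.
Bearing = atan2(Δeast, Δnorth) mod 360° = 329.13° ≈ 329°.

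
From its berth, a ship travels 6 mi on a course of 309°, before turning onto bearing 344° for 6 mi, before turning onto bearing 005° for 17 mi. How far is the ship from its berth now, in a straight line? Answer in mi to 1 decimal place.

Leg 1 (309°, 6 mi): east 6 sin 309° = -4.66, north 6 cos 309° = 3.78
Leg 2 (344°, 6 mi): east 6 sin 344° = -1.65, north 6 cos 344° = 5.77
Leg 3 (005°, 17 mi): east 17 sin 5° = 1.48, north 17 cos 5° = 16.94
Net: -4.84 east, 26.48 north. Distance = √((-4.84)² + (26.48)²) = 26.917 mi.

26.9 mi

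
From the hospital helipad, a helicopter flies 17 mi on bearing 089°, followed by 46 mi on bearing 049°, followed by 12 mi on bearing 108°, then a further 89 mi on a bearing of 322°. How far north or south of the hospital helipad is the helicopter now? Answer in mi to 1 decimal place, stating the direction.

Leg 1 (089°, 17 mi): east 17 sin 89° = 17.00, north 17 cos 89° = 0.30
Leg 2 (049°, 46 mi): east 46 sin 49° = 34.72, north 46 cos 49° = 30.18
Leg 3 (108°, 12 mi): east 12 sin 108° = 11.41, north 12 cos 108° = -3.71
Leg 4 (322°, 89 mi): east 89 sin 322° = -54.79, north 89 cos 322° = 70.13
Net north component: 96.90 mi.

96.9 mi north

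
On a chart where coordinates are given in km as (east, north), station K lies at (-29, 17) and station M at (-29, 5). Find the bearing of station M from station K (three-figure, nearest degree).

Δeast = -29 − -29 = 0.00; Δnorth = 5 − 17 = -12.00.
Bearing = atan2(Δeast, Δnorth) mod 360° = 180.00° ≈ 180°.

180°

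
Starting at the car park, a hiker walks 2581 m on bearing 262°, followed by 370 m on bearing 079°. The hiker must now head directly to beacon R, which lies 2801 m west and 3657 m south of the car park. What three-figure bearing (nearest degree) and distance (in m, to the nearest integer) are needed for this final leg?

190°, 3423 m

Leg 1 (262°, 2581 m): east 2581 sin 262° = -2555.88, north 2581 cos 262° = -359.21
Leg 2 (079°, 370 m): east 370 sin 79° = 363.20, north 370 cos 79° = 70.60
Current position: (-2192.68, -288.61). Target: (-2801, -3657). Remaining: Δeast = -608.32, Δnorth = -3368.39.
Bearing = atan2(-608.32, -3368.39) mod 360° = 190.24°; distance = √((-608.32)² + (-3368.39)²) = 3422.883 m.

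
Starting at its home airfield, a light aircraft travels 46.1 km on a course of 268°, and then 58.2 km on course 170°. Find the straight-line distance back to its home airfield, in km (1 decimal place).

Leg 1 (268°, 46.1 km): east 46.1 sin 268° = -46.07, north 46.1 cos 268° = -1.61
Leg 2 (170°, 58.2 km): east 58.2 sin 170° = 10.11, north 58.2 cos 170° = -57.32
Net: -35.97 east, -58.92 north. Distance = √((-35.97)² + (-58.92)²) = 69.034 km.

69.0 km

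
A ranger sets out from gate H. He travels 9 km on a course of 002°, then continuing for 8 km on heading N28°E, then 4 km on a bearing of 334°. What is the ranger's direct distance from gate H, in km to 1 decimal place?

Leg 1 (002°, 9 km): east 9 sin 2° = 0.31, north 9 cos 2° = 8.99
Leg 2 (N28°E, 8 km): east 8 sin 28° = 3.76, north 8 cos 28° = 7.06
Leg 3 (334°, 4 km): east 4 sin 334° = -1.75, north 4 cos 334° = 3.60
Net: 2.32 east, 19.65 north. Distance = √((2.32)² + (19.65)²) = 19.789 km.

19.8 km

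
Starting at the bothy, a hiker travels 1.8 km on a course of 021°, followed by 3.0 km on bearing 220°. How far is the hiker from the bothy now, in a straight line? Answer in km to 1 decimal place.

1.4 km

Leg 1 (021°, 1.8 km): east 1.8 sin 21° = 0.65, north 1.8 cos 21° = 1.68
Leg 2 (220°, 3.0 km): east 3.0 sin 220° = -1.93, north 3.0 cos 220° = -2.30
Net: -1.28 east, -0.62 north. Distance = √((-1.28)² + (-0.62)²) = 1.424 km.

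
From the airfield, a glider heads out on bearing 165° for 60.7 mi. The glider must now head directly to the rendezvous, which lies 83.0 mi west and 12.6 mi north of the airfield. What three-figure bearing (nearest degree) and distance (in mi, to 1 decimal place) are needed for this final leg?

Leg 1 (165°, 60.7 mi): east 60.7 sin 165° = 15.71, north 60.7 cos 165° = -58.63
Current position: (15.71, -58.63). Target: (-83.0, 12.6). Remaining: Δeast = -98.71, Δnorth = 71.23.
Bearing = atan2(-98.71, 71.23) mod 360° = 305.82°; distance = √((-98.71)² + (71.23)²) = 121.728 mi.

306°, 121.7 mi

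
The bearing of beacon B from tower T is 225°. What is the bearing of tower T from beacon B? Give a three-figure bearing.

045°

Back-bearing = 225° − 180° = 045°.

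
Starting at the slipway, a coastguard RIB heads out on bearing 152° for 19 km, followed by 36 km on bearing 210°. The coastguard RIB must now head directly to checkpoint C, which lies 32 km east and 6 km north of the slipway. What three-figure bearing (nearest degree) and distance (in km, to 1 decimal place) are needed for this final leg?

037°, 67.8 km

Leg 1 (152°, 19 km): east 19 sin 152° = 8.92, north 19 cos 152° = -16.78
Leg 2 (210°, 36 km): east 36 sin 210° = -18.00, north 36 cos 210° = -31.18
Current position: (-9.08, -47.95). Target: (32, 6). Remaining: Δeast = 41.08, Δnorth = 53.95.
Bearing = atan2(41.08, 53.95) mod 360° = 37.29°; distance = √((41.08)² + (53.95)²) = 67.812 km.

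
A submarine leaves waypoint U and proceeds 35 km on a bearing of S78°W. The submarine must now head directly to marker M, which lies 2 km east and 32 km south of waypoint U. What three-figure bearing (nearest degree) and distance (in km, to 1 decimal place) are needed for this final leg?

Leg 1 (S78°W, 35 km): east 35 sin 258° = -34.24, north 35 cos 258° = -7.28
Current position: (-34.24, -7.28). Target: (2, -32). Remaining: Δeast = 36.24, Δnorth = -24.72.
Bearing = atan2(36.24, -24.72) mod 360° = 124.31°; distance = √((36.24)² + (-24.72)²) = 43.866 km.

124°, 43.9 km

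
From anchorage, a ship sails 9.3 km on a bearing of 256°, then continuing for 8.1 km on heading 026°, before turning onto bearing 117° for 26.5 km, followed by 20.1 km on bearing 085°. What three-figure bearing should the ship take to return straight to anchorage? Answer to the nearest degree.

Leg 1 (256°, 9.3 km): east 9.3 sin 256° = -9.02, north 9.3 cos 256° = -2.25
Leg 2 (026°, 8.1 km): east 8.1 sin 26° = 3.55, north 8.1 cos 26° = 7.28
Leg 3 (117°, 26.5 km): east 26.5 sin 117° = 23.61, north 26.5 cos 117° = -12.03
Leg 4 (085°, 20.1 km): east 20.1 sin 85° = 20.02, north 20.1 cos 85° = 1.75
Net displacement: 38.16 east, -5.25 north. Direction back to start is (-38.16, 5.25): bearing = atan2(-38.16, 5.25) mod 360° = 277.83° ≈ 278°.

278°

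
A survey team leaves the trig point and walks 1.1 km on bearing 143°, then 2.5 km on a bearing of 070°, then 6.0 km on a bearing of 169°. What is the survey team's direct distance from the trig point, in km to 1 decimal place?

Leg 1 (143°, 1.1 km): east 1.1 sin 143° = 0.66, north 1.1 cos 143° = -0.88
Leg 2 (070°, 2.5 km): east 2.5 sin 70° = 2.35, north 2.5 cos 70° = 0.86
Leg 3 (169°, 6.0 km): east 6.0 sin 169° = 1.14, north 6.0 cos 169° = -5.89
Net: 4.16 east, -5.91 north. Distance = √((4.16)² + (-5.91)²) = 7.228 km.

7.2 km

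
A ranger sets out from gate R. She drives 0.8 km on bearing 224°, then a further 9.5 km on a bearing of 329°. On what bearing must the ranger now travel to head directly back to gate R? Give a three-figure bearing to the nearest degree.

144°

Leg 1 (224°, 0.8 km): east 0.8 sin 224° = -0.56, north 0.8 cos 224° = -0.58
Leg 2 (329°, 9.5 km): east 9.5 sin 329° = -4.89, north 9.5 cos 329° = 8.14
Net displacement: -5.45 east, 7.57 north. Direction back to start is (5.45, -7.57): bearing = atan2(5.45, -7.57) mod 360° = 144.25° ≈ 144°.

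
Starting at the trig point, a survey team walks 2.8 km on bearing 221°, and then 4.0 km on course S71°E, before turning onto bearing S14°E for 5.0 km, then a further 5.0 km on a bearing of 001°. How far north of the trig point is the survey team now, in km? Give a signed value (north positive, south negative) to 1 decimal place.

Leg 1 (221°, 2.8 km): east 2.8 sin 221° = -1.84, north 2.8 cos 221° = -2.11
Leg 2 (S71°E, 4.0 km): east 4.0 sin 109° = 3.78, north 4.0 cos 109° = -1.30
Leg 3 (S14°E, 5.0 km): east 5.0 sin 166° = 1.21, north 5.0 cos 166° = -4.85
Leg 4 (001°, 5.0 km): east 5.0 sin 1° = 0.09, north 5.0 cos 1° = 5.00
Net north component: -3.27 km.

-3.3 km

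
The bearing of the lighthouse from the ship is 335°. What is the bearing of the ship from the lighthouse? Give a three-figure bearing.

155°

Back-bearing = 335° − 180° = 155°.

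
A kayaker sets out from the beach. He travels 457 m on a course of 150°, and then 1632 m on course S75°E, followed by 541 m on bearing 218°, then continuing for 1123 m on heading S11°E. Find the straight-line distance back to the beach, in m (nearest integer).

2890 m

Leg 1 (150°, 457 m): east 457 sin 150° = 228.50, north 457 cos 150° = -395.77
Leg 2 (S75°E, 1632 m): east 1632 sin 105° = 1576.39, north 1632 cos 105° = -422.39
Leg 3 (218°, 541 m): east 541 sin 218° = -333.07, north 541 cos 218° = -426.31
Leg 4 (S11°E, 1123 m): east 1123 sin 169° = 214.28, north 1123 cos 169° = -1102.37
Net: 1686.10 east, -2346.85 north. Distance = √((1686.10)² + (-2346.85)²) = 2889.743 m.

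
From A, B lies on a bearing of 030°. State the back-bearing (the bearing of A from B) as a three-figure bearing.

Back-bearing = 030° + 180° = 210°.

210°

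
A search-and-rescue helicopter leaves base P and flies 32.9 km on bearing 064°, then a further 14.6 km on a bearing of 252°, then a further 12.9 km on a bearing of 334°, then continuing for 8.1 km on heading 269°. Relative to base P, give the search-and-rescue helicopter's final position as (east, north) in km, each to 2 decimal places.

Leg 1 (064°, 32.9 km): east 32.9 sin 64° = 29.57, north 32.9 cos 64° = 14.42
Leg 2 (252°, 14.6 km): east 14.6 sin 252° = -13.89, north 14.6 cos 252° = -4.51
Leg 3 (334°, 12.9 km): east 12.9 sin 334° = -5.65, north 12.9 cos 334° = 11.59
Leg 4 (269°, 8.1 km): east 8.1 sin 269° = -8.10, north 8.1 cos 269° = -0.14
Summing: 1.93 km east, 21.36 km north → (1.93, 21.36).

(1.93, 21.36)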